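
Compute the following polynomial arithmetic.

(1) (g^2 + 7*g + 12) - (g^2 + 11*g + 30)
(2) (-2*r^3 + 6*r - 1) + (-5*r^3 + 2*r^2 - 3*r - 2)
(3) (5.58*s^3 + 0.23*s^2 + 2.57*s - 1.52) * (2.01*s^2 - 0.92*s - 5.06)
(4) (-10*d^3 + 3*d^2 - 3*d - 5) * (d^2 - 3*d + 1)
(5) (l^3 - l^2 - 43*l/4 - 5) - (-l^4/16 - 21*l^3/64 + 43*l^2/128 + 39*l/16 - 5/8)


(1) = -4*g - 18
(2) = -7*r^3 + 2*r^2 + 3*r - 3
(3) = 11.2158*s^5 - 4.6713*s^4 - 23.2807*s^3 - 6.5834*s^2 - 11.6058*s + 7.6912
(4) = -10*d^5 + 33*d^4 - 22*d^3 + 7*d^2 + 12*d - 5
(5) = l^4/16 + 85*l^3/64 - 171*l^2/128 - 211*l/16 - 35/8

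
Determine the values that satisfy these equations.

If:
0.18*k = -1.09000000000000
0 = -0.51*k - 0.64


Then:
No Solution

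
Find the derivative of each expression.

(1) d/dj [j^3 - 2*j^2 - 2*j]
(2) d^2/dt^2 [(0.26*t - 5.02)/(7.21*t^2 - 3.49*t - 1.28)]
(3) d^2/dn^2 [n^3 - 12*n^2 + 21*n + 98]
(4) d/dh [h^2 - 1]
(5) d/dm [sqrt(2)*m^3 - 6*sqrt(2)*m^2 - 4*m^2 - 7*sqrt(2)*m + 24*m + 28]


(1) = 3*j^2 - 4*j - 2
(2) = ((74.2032 - 11.2476*t)*(-7.21*t^2 + 3.49*t + 1.28) - (0.26*t - 5.02)*(14.42*t - 3.49)*(28.84*t - 6.98))/(-7.21*t^2 + 3.49*t + 1.28)^3
(3) = 6*n - 24
(4) = 2*h
(5) = 3*sqrt(2)*m^2 - 12*sqrt(2)*m - 8*m - 7*sqrt(2) + 24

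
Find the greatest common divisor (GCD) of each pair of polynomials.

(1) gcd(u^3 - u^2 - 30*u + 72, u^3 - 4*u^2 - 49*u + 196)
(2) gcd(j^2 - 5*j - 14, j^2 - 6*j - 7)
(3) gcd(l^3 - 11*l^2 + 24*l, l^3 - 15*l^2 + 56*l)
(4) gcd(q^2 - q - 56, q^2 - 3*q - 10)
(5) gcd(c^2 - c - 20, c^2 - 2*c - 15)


(1) = gcd((u - 4)*(u - 3)*(u + 6), (u - 7)*(u - 4)*(u + 7)) = u - 4
(2) = j - 7
(3) = l^2 - 8*l
(4) = 1
(5) = gcd((c - 5)*(c + 4), (c - 5)*(c + 3)) = c - 5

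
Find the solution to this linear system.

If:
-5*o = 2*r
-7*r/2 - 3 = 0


Then:
o = 12/35
r = -6/7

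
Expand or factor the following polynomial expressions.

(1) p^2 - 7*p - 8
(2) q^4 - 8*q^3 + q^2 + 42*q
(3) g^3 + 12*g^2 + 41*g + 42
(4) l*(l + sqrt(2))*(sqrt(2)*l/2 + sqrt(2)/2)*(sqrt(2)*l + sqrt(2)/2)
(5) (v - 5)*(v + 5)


(1) = (p - 8)*(p + 1)
(2) = q*(q - 7)*(q - 3)*(q + 2)
(3) = (g + 2)*(g + 3)*(g + 7)
(4) = l^4 + sqrt(2)*l^3 + 3*l^3/2 + l^2/2 + 3*sqrt(2)*l^2/2 + sqrt(2)*l/2
(5) = v^2 - 25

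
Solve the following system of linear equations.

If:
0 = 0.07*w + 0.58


Then:
w = -8.29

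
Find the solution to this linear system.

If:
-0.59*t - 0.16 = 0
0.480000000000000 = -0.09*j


Then:
j = -5.33
t = -0.27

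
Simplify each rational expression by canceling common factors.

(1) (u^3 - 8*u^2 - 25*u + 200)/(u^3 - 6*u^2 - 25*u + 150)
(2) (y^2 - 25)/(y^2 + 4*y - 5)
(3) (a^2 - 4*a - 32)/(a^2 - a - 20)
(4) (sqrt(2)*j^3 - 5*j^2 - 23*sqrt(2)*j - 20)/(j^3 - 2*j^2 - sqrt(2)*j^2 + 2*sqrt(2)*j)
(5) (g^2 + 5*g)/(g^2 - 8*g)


(1) = (u - 8)/(u - 6)
(2) = (y - 5)/(y - 1)
(3) = (a - 8)/(a - 5)
(4) = (sqrt(2)*j^3 - 5*j^2 - 23*sqrt(2)*j - 20)/(j^3 + j^2*(-2 - sqrt(2)) + 2*sqrt(2)*j)
(5) = (g + 5)/(g - 8)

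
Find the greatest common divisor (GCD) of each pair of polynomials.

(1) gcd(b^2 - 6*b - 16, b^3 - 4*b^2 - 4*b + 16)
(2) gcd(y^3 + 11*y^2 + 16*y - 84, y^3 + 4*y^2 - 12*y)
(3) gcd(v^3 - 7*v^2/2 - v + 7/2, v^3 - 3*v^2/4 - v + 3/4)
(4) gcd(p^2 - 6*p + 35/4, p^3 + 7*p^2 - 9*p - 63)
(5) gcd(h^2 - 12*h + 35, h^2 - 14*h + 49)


(1) = gcd((b - 8)*(b + 2), (b - 4)*(b - 2)*(b + 2)) = b + 2
(2) = gcd((y - 2)*(y + 6)*(y + 7), y*(y - 2)*(y + 6)) = y^2 + 4*y - 12
(3) = v^2 - 1
(4) = gcd((p - 7/2)*(p - 5/2), (p - 3)*(p + 3)*(p + 7)) = 1
(5) = gcd((h - 7)*(h - 5), (h - 7)^2) = h - 7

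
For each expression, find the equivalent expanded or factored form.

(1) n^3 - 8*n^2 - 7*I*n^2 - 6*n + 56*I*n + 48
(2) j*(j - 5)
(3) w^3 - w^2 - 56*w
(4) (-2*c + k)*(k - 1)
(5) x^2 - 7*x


(1) = (n - 8)*(n - 6*I)*(n - I)
(2) = j^2 - 5*j
(3) = w*(w - 8)*(w + 7)
(4) = -2*c*k + 2*c + k^2 - k
(5) = x*(x - 7)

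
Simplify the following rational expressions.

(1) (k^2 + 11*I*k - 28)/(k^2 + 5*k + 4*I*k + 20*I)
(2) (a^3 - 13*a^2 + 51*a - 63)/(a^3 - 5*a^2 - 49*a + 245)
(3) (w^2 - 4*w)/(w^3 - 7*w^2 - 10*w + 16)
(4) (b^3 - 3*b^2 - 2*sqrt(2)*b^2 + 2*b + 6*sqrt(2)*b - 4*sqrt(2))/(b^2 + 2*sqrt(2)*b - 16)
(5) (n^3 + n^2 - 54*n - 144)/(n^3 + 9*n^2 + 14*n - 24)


(1) = (k + 7*I)/(k + 5)
(2) = (a^2 - 6*a + 9)/(a^2 + 2*a - 35)
(3) = (w^2 - 4*w)/(w^3 - 7*w^2 - 10*w + 16)
(4) = (b^2 - 3*b + 2)/(b + 4*sqrt(2))
(5) = (n^2 - 5*n - 24)/(n^2 + 3*n - 4)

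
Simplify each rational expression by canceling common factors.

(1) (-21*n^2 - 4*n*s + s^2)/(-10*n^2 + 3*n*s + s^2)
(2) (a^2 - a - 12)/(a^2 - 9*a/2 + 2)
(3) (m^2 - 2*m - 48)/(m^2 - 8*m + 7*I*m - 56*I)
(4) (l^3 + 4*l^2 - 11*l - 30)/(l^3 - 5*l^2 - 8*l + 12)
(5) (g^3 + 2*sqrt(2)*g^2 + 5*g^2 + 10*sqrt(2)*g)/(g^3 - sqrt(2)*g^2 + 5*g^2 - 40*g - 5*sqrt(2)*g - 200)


(1) = (-21*n^2 - 4*n*s + s^2)/(-10*n^2 + 3*n*s + s^2)
(2) = (2*a + 6)/(2*a - 1)
(3) = (m + 6)/(m + 7*I)
(4) = (l^2 + 2*l - 15)/(l^2 - 7*l + 6)
(5) = (g^2 + 2*sqrt(2)*g)/(g^2 - sqrt(2)*g - 40)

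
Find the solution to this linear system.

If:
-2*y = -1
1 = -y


Then:
No Solution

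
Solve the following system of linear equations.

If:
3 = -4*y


Then:
y = -3/4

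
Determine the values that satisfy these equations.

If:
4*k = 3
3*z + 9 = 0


Then:
k = 3/4
z = -3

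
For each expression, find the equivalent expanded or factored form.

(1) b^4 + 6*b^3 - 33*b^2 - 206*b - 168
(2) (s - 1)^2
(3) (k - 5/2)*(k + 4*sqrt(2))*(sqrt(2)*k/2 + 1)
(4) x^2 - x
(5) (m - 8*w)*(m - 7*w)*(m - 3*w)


(1) = (b - 6)*(b + 1)*(b + 4)*(b + 7)
(2) = s^2 - 2*s + 1
(3) = sqrt(2)*k^3/2 - 5*sqrt(2)*k^2/4 + 5*k^2 - 25*k/2 + 4*sqrt(2)*k - 10*sqrt(2)
(4) = x*(x - 1)
(5) = m^3 - 18*m^2*w + 101*m*w^2 - 168*w^3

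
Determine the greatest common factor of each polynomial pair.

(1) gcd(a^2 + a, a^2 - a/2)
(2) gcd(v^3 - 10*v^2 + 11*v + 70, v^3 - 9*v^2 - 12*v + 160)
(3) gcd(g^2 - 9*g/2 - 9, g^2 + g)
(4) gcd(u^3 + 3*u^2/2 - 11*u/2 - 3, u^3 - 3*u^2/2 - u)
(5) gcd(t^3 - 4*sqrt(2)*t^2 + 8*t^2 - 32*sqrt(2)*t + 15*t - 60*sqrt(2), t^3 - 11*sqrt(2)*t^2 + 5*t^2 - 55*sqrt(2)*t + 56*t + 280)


(1) = a
(2) = gcd((v - 7)*(v - 5)*(v + 2), (v - 8)*(v - 5)*(v + 4)) = v - 5
(3) = gcd((g - 6)*(g + 3/2), g*(g + 1)) = 1
(4) = u^2 - 3*u/2 - 1
(5) = gcd((t + 3)*(t + 5)*(t - 4*sqrt(2)), (t + 5)*(t - 7*sqrt(2))*(t - 4*sqrt(2))) = t^2 + t*(5 - 4*sqrt(2)) - 20*sqrt(2)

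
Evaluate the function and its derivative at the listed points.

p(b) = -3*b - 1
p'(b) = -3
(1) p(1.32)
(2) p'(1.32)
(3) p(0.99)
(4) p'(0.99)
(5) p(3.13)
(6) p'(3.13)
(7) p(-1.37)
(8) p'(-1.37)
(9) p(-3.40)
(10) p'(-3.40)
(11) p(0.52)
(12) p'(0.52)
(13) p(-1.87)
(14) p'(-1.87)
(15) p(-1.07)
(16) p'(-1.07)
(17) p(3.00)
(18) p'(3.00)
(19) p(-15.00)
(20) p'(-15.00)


(1) = -4.96
(2) = -3.00
(3) = -3.97
(4) = -3.00
(5) = -10.39
(6) = -3.00
(7) = 3.11
(8) = -3.00
(9) = 9.20
(10) = -3.00
(11) = -2.56
(12) = -3.00
(13) = 4.61
(14) = -3.00
(15) = 2.21
(16) = -3.00
(17) = -10.00
(18) = -3.00
(19) = 44.00
(20) = -3.00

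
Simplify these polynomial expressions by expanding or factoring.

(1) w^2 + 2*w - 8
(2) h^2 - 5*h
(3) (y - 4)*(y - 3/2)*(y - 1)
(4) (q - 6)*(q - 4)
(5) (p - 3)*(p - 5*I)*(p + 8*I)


(1) = (w - 2)*(w + 4)
(2) = h*(h - 5)
(3) = y^3 - 13*y^2/2 + 23*y/2 - 6
(4) = q^2 - 10*q + 24
(5) = p^3 - 3*p^2 + 3*I*p^2 + 40*p - 9*I*p - 120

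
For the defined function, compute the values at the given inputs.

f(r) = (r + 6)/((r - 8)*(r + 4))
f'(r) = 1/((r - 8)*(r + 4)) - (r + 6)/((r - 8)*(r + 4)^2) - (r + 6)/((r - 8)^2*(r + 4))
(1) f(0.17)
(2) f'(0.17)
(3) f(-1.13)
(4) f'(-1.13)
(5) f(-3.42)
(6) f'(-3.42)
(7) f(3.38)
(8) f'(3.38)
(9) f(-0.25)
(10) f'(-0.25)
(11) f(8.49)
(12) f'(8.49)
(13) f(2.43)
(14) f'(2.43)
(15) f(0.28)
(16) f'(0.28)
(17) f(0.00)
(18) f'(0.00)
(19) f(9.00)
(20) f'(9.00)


(1) = -0.19
(2) = -0.01
(3) = -0.19
(4) = 0.01
(5) = -0.39
(6) = 0.49
(7) = -0.28
(8) = -0.05
(9) = -0.19
(10) = -0.01
(11) = 2.37
(12) = -4.86
(13) = -0.24
(14) = -0.03
(15) = -0.19
(16) = -0.01
(17) = -0.19
(18) = -0.01
(19) = 1.15
(20) = -1.17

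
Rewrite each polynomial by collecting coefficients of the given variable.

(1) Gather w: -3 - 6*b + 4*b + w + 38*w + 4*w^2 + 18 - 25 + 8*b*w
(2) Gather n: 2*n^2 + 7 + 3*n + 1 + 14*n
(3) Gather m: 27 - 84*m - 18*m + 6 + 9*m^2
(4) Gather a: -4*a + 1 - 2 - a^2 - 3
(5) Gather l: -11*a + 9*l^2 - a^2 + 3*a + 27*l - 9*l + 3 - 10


(1) = -2*b + 4*w^2 + w*(8*b + 39) - 10
(2) = 2*n^2 + 17*n + 8
(3) = 9*m^2 - 102*m + 33
(4) = -a^2 - 4*a - 4
(5) = -a^2 - 8*a + 9*l^2 + 18*l - 7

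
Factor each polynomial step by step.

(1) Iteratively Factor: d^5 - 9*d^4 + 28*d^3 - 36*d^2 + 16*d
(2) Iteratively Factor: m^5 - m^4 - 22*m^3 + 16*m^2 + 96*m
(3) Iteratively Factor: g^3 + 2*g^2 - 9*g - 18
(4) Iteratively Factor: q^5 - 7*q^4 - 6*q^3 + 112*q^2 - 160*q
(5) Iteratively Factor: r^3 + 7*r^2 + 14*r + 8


(1) = (d - 1)*(d^4 - 8*d^3 + 20*d^2 - 16*d) = (d - 2)*(d - 1)*(d^3 - 6*d^2 + 8*d) = (d - 4)*(d - 2)*(d - 1)*(d^2 - 2*d) = (d - 4)*(d - 2)^2*(d - 1)*(d)
(2) = (m)*(m^4 - m^3 - 22*m^2 + 16*m + 96) = m*(m + 4)*(m^3 - 5*m^2 - 2*m + 24) = m*(m - 4)*(m + 4)*(m^2 - m - 6) = m*(m - 4)*(m + 2)*(m + 4)*(m - 3)
(3) = (g + 3)*(g^2 - g - 6) = (g - 3)*(g + 3)*(g + 2)
(4) = (q + 4)*(q^4 - 11*q^3 + 38*q^2 - 40*q) = q*(q + 4)*(q^3 - 11*q^2 + 38*q - 40) = q*(q - 5)*(q + 4)*(q^2 - 6*q + 8) = q*(q - 5)*(q - 4)*(q + 4)*(q - 2)
(5) = (r + 1)*(r^2 + 6*r + 8) = (r + 1)*(r + 2)*(r + 4)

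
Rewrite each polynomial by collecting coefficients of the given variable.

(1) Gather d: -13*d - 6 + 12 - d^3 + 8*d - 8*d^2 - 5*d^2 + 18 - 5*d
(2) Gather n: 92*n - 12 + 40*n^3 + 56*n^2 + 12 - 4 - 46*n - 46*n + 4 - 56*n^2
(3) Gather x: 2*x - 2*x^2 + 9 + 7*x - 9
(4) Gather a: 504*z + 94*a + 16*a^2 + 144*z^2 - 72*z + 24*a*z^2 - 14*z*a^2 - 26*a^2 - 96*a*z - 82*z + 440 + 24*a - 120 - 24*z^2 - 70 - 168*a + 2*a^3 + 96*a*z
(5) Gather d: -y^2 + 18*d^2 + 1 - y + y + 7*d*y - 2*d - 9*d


(1) = -d^3 - 13*d^2 - 10*d + 24
(2) = 40*n^3
(3) = -2*x^2 + 9*x
(4) = 2*a^3 + a^2*(-14*z - 10) + a*(24*z^2 - 50) + 120*z^2 + 350*z + 250
(5) = 18*d^2 + d*(7*y - 11) - y^2 + 1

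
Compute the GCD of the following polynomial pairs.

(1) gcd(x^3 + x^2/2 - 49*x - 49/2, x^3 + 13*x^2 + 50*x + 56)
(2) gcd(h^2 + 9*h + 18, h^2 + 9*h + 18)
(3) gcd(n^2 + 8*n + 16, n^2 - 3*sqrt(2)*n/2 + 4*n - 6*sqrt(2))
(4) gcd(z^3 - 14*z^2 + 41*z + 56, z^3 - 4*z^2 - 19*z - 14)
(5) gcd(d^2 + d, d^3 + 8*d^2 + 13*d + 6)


(1) = x + 7
(2) = gcd((h + 3)*(h + 6), (h + 3)*(h + 6)) = h^2 + 9*h + 18
(3) = n + 4
(4) = z^2 - 6*z - 7
(5) = d + 1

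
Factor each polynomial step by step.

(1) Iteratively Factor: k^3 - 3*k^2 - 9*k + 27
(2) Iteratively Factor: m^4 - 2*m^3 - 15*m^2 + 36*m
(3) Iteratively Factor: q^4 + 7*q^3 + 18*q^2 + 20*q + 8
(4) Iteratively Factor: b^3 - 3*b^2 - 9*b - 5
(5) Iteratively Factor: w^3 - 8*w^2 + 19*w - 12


(1) = (k - 3)*(k^2 - 9) = (k - 3)*(k + 3)*(k - 3)
(2) = (m)*(m^3 - 2*m^2 - 15*m + 36) = m*(m - 3)*(m^2 + m - 12) = m*(m - 3)*(m + 4)*(m - 3)
(3) = (q + 2)*(q^3 + 5*q^2 + 8*q + 4) = (q + 1)*(q + 2)*(q^2 + 4*q + 4) = (q + 1)*(q + 2)^2*(q + 2)
(4) = (b + 1)*(b^2 - 4*b - 5) = (b - 5)*(b + 1)*(b + 1)
(5) = (w - 3)*(w^2 - 5*w + 4) = (w - 3)*(w - 1)*(w - 4)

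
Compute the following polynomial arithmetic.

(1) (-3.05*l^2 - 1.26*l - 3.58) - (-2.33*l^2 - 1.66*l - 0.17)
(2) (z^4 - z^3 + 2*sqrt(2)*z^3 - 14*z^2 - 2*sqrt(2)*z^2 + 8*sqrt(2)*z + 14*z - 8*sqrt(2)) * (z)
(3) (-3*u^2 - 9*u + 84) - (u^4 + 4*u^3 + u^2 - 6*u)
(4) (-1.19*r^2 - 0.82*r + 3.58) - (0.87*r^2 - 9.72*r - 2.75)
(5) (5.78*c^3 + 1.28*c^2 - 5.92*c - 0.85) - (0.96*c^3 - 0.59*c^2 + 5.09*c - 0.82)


(1) = -0.72*l^2 + 0.4*l - 3.41
(2) = z^5 - z^4 + 2*sqrt(2)*z^4 - 14*z^3 - 2*sqrt(2)*z^3 + 8*sqrt(2)*z^2 + 14*z^2 - 8*sqrt(2)*z
(3) = -u^4 - 4*u^3 - 4*u^2 - 3*u + 84
(4) = -2.06*r^2 + 8.9*r + 6.33
(5) = 4.82*c^3 + 1.87*c^2 - 11.01*c - 0.03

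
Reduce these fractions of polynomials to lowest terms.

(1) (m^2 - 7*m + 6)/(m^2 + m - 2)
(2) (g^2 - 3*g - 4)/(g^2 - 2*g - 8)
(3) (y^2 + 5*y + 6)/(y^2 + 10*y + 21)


(1) = (m - 6)/(m + 2)
(2) = (g + 1)/(g + 2)
(3) = (y + 2)/(y + 7)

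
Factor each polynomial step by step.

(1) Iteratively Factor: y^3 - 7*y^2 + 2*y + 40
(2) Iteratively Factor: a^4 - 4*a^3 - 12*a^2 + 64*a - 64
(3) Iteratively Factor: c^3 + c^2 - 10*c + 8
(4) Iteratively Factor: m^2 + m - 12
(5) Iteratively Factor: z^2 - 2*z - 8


(1) = (y - 5)*(y^2 - 2*y - 8) = (y - 5)*(y - 4)*(y + 2)
(2) = (a - 4)*(a^3 - 12*a + 16) = (a - 4)*(a - 2)*(a^2 + 2*a - 8) = (a - 4)*(a - 2)^2*(a + 4)
(3) = (c - 2)*(c^2 + 3*c - 4) = (c - 2)*(c - 1)*(c + 4)
(4) = (m - 3)*(m + 4)
(5) = (z - 4)*(z + 2)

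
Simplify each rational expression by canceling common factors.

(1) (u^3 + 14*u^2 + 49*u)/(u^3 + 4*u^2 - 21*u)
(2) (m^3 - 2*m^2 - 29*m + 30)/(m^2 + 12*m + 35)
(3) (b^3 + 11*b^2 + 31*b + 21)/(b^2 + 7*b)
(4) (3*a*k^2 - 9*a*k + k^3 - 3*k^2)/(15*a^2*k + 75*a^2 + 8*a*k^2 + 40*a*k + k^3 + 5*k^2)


(1) = (u + 7)/(u - 3)
(2) = (m^2 - 7*m + 6)/(m + 7)
(3) = (b^2 + 4*b + 3)/b
(4) = (k^2 - 3*k)/(5*a*k + 25*a + k^2 + 5*k)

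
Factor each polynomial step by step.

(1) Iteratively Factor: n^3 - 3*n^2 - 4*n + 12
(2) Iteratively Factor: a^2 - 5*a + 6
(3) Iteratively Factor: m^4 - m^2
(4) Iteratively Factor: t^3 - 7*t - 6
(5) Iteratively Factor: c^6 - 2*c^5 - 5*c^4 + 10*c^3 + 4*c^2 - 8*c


(1) = (n - 2)*(n^2 - n - 6) = (n - 2)*(n + 2)*(n - 3)
(2) = (a - 3)*(a - 2)
(3) = (m)*(m^3 - m) = m*(m + 1)*(m^2 - m) = m*(m - 1)*(m + 1)*(m)
(4) = (t + 2)*(t^2 - 2*t - 3) = (t - 3)*(t + 2)*(t + 1)
(5) = (c + 1)*(c^5 - 3*c^4 - 2*c^3 + 12*c^2 - 8*c) = (c - 2)*(c + 1)*(c^4 - c^3 - 4*c^2 + 4*c) = (c - 2)*(c + 1)*(c + 2)*(c^3 - 3*c^2 + 2*c) = (c - 2)^2*(c + 1)*(c + 2)*(c^2 - c) = (c - 2)^2*(c - 1)*(c + 1)*(c + 2)*(c)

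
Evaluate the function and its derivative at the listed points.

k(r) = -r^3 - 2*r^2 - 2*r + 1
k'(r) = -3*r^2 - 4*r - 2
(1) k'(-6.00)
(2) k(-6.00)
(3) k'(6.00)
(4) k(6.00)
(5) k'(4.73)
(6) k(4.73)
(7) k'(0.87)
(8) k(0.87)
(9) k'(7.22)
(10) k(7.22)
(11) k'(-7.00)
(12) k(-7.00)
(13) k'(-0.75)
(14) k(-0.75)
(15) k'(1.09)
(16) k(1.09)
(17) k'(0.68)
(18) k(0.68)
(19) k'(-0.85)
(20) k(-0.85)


(1) = -86.00
(2) = 157.00
(3) = -134.00
(4) = -299.00
(5) = -88.04
(6) = -159.03
(7) = -7.75
(8) = -2.91
(9) = -187.27
(10) = -494.06
(11) = -121.00
(12) = 260.00
(13) = -0.69
(14) = 1.80
(15) = -9.92
(16) = -4.85
(17) = -6.11
(18) = -1.60
(19) = -0.77
(20) = 1.87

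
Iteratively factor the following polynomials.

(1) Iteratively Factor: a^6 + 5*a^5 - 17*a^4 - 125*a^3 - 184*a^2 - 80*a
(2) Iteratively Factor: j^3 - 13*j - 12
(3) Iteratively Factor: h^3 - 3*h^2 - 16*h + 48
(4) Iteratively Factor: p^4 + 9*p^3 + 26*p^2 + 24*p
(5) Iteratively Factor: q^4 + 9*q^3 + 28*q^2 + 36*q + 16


(1) = (a + 1)*(a^5 + 4*a^4 - 21*a^3 - 104*a^2 - 80*a) = a*(a + 1)*(a^4 + 4*a^3 - 21*a^2 - 104*a - 80) = a*(a + 1)*(a + 4)*(a^3 - 21*a - 20) = a*(a + 1)^2*(a + 4)*(a^2 - a - 20) = a*(a - 5)*(a + 1)^2*(a + 4)*(a + 4)
(2) = (j + 1)*(j^2 - j - 12) = (j + 1)*(j + 3)*(j - 4)
(3) = (h + 4)*(h^2 - 7*h + 12) = (h - 4)*(h + 4)*(h - 3)
(4) = (p + 2)*(p^3 + 7*p^2 + 12*p) = (p + 2)*(p + 4)*(p^2 + 3*p) = p*(p + 2)*(p + 4)*(p + 3)
(5) = (q + 2)*(q^3 + 7*q^2 + 14*q + 8) = (q + 2)*(q + 4)*(q^2 + 3*q + 2) = (q + 2)^2*(q + 4)*(q + 1)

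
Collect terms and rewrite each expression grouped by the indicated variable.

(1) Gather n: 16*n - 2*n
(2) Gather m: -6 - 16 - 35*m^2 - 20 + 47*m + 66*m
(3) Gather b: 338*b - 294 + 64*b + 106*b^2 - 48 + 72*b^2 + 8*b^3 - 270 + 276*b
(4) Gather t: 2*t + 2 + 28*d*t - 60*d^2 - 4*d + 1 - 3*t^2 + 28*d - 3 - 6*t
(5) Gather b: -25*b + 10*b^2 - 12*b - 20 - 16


(1) = 14*n
(2) = -35*m^2 + 113*m - 42
(3) = 8*b^3 + 178*b^2 + 678*b - 612
(4) = -60*d^2 + 24*d - 3*t^2 + t*(28*d - 4)
(5) = 10*b^2 - 37*b - 36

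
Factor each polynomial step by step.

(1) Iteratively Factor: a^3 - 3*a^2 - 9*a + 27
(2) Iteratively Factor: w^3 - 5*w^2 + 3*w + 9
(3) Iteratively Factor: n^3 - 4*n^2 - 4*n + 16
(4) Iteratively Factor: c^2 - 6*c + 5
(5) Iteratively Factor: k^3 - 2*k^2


(1) = (a - 3)*(a^2 - 9) = (a - 3)^2*(a + 3)
(2) = (w - 3)*(w^2 - 2*w - 3) = (w - 3)^2*(w + 1)
(3) = (n + 2)*(n^2 - 6*n + 8) = (n - 2)*(n + 2)*(n - 4)
(4) = (c - 1)*(c - 5)
(5) = (k)*(k^2 - 2*k) = k^2*(k - 2)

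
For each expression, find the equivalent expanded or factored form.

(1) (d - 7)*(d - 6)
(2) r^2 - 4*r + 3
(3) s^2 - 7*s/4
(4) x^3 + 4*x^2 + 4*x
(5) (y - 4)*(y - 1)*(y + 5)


(1) = d^2 - 13*d + 42
(2) = (r - 3)*(r - 1)
(3) = s*(s - 7/4)
(4) = x*(x + 2)^2
(5) = y^3 - 21*y + 20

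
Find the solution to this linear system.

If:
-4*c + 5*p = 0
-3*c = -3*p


Then:
c = 0
p = 0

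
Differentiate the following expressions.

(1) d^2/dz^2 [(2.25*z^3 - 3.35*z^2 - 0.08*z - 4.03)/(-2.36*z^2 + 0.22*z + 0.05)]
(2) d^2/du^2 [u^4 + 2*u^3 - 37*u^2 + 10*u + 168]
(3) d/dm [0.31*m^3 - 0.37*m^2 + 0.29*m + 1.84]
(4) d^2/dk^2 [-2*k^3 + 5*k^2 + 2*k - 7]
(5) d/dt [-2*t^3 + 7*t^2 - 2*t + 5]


(1) = (3.620976*z^3 + 136.896228*z^2 - 12.531366*z + 1.356174)/(13.144256*z^6 - 3.675936*z^5 - 0.492768*z^4 + 0.145112*z^3 + 0.01044*z^2 - 0.00165*z - 0.000125)
(2) = 12*u^2 + 12*u - 74
(3) = 0.93*m^2 - 0.74*m + 0.29
(4) = 10 - 12*k
(5) = -6*t^2 + 14*t - 2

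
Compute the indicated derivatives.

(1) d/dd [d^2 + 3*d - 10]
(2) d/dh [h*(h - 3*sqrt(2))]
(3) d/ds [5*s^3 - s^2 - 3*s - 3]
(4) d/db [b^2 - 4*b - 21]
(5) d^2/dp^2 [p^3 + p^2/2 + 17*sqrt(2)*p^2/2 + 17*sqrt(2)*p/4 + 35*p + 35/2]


(1) = 2*d + 3
(2) = 2*h - 3*sqrt(2)
(3) = 15*s^2 - 2*s - 3
(4) = 2*b - 4
(5) = 6*p + 1 + 17*sqrt(2)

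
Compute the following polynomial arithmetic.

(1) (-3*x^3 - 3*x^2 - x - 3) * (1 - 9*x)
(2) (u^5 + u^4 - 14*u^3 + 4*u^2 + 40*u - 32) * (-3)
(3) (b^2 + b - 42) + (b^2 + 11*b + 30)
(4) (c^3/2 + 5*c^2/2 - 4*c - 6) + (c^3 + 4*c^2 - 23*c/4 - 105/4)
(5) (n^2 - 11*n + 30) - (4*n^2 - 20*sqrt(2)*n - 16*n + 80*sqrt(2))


(1) = 27*x^4 + 24*x^3 + 6*x^2 + 26*x - 3
(2) = -3*u^5 - 3*u^4 + 42*u^3 - 12*u^2 - 120*u + 96
(3) = 2*b^2 + 12*b - 12
(4) = 3*c^3/2 + 13*c^2/2 - 39*c/4 - 129/4
(5) = -3*n^2 + 5*n + 20*sqrt(2)*n - 80*sqrt(2) + 30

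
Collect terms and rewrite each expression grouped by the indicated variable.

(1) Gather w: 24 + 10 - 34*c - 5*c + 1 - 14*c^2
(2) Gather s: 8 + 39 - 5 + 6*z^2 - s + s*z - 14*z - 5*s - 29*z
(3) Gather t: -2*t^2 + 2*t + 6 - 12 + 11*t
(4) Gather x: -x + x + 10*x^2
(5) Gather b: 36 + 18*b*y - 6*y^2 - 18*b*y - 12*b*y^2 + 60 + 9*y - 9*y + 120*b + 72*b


(1) = -14*c^2 - 39*c + 35
(2) = s*(z - 6) + 6*z^2 - 43*z + 42
(3) = -2*t^2 + 13*t - 6
(4) = 10*x^2
(5) = b*(192 - 12*y^2) - 6*y^2 + 96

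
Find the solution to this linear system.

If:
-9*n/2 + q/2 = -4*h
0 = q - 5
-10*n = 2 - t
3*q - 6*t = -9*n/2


Then:
h = -167/296
n = 2/37
q = 5
t = 94/37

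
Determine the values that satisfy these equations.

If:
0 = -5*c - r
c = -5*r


Then:
c = 0
r = 0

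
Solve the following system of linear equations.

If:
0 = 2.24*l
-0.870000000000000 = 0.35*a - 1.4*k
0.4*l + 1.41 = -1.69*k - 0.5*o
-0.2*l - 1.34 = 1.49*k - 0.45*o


Then:
a = -5.95
k = -0.87
l = 0.00
o = 0.11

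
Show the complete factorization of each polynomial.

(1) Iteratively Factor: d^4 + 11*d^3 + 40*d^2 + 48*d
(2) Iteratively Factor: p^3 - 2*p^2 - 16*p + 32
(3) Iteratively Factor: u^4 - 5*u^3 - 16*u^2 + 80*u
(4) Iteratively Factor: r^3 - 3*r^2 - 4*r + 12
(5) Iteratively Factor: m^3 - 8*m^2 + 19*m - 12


(1) = (d)*(d^3 + 11*d^2 + 40*d + 48) = d*(d + 4)*(d^2 + 7*d + 12) = d*(d + 4)^2*(d + 3)
(2) = (p - 2)*(p^2 - 16) = (p - 4)*(p - 2)*(p + 4)
(3) = (u - 4)*(u^3 - u^2 - 20*u) = u*(u - 4)*(u^2 - u - 20) = u*(u - 5)*(u - 4)*(u + 4)
(4) = (r + 2)*(r^2 - 5*r + 6) = (r - 3)*(r + 2)*(r - 2)
(5) = (m - 4)*(m^2 - 4*m + 3) = (m - 4)*(m - 1)*(m - 3)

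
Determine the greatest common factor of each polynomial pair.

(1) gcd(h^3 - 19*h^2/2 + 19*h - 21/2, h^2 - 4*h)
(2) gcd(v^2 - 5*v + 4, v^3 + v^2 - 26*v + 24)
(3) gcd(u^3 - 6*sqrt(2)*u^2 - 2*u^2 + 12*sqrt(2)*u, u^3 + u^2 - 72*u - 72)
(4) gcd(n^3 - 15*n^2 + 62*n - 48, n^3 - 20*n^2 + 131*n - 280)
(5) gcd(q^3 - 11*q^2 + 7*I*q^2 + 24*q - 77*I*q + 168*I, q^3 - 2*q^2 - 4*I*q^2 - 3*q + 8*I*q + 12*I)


(1) = gcd((h - 7)*(h - 3/2)*(h - 1), h*(h - 4)) = 1
(2) = gcd((v - 4)*(v - 1), (v - 4)*(v - 1)*(v + 6)) = v^2 - 5*v + 4
(3) = u - 6*sqrt(2)
(4) = n - 8
(5) = q - 3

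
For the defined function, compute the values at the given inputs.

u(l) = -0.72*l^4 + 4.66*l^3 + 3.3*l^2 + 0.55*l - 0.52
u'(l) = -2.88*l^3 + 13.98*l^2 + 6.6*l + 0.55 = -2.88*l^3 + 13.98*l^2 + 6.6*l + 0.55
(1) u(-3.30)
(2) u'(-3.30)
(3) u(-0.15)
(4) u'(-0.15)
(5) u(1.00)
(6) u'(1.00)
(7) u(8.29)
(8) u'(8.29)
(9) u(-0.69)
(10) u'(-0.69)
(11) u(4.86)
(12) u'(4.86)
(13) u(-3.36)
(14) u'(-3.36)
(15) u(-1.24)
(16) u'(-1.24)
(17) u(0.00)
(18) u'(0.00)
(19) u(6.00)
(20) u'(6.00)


(1) = -219.25
(2) = 234.51
(3) = -0.54
(4) = -0.12
(5) = 7.27
(6) = 18.25
(7) = -514.82
(8) = -624.77
(9) = -1.02
(10) = 3.60
(11) = 213.35
(12) = 32.23
(13) = -233.65
(14) = 245.45
(15) = -6.72
(16) = 19.35
(17) = -0.52
(18) = 0.55
(19) = 195.02
(20) = -78.65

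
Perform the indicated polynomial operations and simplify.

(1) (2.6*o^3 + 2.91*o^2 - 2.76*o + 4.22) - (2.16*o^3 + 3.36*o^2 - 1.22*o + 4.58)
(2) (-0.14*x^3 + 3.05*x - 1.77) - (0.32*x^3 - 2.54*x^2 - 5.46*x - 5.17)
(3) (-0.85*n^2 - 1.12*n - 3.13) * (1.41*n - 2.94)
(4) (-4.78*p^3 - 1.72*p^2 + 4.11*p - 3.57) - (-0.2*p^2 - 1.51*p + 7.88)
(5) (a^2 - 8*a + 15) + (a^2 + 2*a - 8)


(1) = 0.44*o^3 - 0.45*o^2 - 1.54*o - 0.36
(2) = -0.46*x^3 + 2.54*x^2 + 8.51*x + 3.4
(3) = -1.1985*n^3 + 0.9198*n^2 - 1.1205*n + 9.2022
(4) = -4.78*p^3 - 1.52*p^2 + 5.62*p - 11.45
(5) = 2*a^2 - 6*a + 7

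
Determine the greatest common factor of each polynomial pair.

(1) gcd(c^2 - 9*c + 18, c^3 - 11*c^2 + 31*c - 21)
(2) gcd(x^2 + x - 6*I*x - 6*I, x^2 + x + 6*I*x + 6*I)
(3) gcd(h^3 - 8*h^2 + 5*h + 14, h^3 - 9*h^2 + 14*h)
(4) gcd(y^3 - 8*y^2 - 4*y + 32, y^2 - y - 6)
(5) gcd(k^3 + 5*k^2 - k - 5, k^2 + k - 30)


(1) = c - 3
(2) = x + 1
(3) = h^2 - 9*h + 14
(4) = gcd((y - 8)*(y - 2)*(y + 2), (y - 3)*(y + 2)) = y + 2
(5) = gcd((k - 1)*(k + 1)*(k + 5), (k - 5)*(k + 6)) = 1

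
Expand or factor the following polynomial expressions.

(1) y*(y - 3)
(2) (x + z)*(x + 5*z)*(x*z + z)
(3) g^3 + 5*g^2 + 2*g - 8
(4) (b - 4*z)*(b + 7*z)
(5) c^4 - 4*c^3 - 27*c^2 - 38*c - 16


(1) = y^2 - 3*y
(2) = x^3*z + 6*x^2*z^2 + x^2*z + 5*x*z^3 + 6*x*z^2 + 5*z^3
(3) = (g - 1)*(g + 2)*(g + 4)
(4) = b^2 + 3*b*z - 28*z^2
(5) = (c - 8)*(c + 1)^2*(c + 2)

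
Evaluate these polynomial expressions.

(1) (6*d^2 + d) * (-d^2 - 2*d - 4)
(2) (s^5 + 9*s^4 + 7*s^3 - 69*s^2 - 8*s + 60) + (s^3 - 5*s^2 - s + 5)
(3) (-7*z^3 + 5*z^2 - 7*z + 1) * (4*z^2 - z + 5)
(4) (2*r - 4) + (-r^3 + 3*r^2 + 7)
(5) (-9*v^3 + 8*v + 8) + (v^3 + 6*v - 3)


(1) = -6*d^4 - 13*d^3 - 26*d^2 - 4*d
(2) = s^5 + 9*s^4 + 8*s^3 - 74*s^2 - 9*s + 65
(3) = -28*z^5 + 27*z^4 - 68*z^3 + 36*z^2 - 36*z + 5
(4) = -r^3 + 3*r^2 + 2*r + 3
(5) = -8*v^3 + 14*v + 5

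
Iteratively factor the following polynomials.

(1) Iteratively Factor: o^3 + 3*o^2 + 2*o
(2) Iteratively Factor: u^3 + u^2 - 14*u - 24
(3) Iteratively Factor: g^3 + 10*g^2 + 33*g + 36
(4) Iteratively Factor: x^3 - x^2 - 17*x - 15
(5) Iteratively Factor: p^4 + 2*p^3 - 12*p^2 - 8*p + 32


(1) = (o + 1)*(o^2 + 2*o) = o*(o + 1)*(o + 2)
(2) = (u - 4)*(u^2 + 5*u + 6) = (u - 4)*(u + 2)*(u + 3)
(3) = (g + 3)*(g^2 + 7*g + 12) = (g + 3)^2*(g + 4)
(4) = (x + 1)*(x^2 - 2*x - 15) = (x - 5)*(x + 1)*(x + 3)
(5) = (p - 2)*(p^3 + 4*p^2 - 4*p - 16) = (p - 2)*(p + 4)*(p^2 - 4) = (p - 2)*(p + 2)*(p + 4)*(p - 2)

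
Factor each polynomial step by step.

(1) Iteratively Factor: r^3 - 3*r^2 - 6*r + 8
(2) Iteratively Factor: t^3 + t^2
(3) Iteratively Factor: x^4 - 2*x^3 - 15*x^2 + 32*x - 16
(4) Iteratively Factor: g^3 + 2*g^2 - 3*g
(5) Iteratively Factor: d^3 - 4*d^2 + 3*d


(1) = (r - 4)*(r^2 + r - 2) = (r - 4)*(r - 1)*(r + 2)
(2) = (t)*(t^2 + t) = t^2*(t + 1)
(3) = (x + 4)*(x^3 - 6*x^2 + 9*x - 4) = (x - 1)*(x + 4)*(x^2 - 5*x + 4) = (x - 1)^2*(x + 4)*(x - 4)
(4) = (g + 3)*(g^2 - g) = g*(g + 3)*(g - 1)
(5) = (d - 1)*(d^2 - 3*d) = d*(d - 1)*(d - 3)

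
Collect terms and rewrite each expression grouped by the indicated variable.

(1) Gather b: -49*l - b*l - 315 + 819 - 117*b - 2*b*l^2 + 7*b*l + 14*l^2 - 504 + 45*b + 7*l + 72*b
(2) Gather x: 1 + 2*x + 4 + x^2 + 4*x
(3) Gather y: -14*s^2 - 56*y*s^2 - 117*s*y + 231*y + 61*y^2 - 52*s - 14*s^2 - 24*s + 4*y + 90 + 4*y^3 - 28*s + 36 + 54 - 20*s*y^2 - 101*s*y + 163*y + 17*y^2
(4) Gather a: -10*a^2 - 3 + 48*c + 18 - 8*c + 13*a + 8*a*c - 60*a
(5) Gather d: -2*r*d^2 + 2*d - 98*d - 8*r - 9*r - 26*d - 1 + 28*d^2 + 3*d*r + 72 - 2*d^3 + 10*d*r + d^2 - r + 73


(1) = b*(-2*l^2 + 6*l) + 14*l^2 - 42*l
(2) = x^2 + 6*x + 5
(3) = -28*s^2 - 104*s + 4*y^3 + y^2*(78 - 20*s) + y*(-56*s^2 - 218*s + 398) + 180
(4) = -10*a^2 + a*(8*c - 47) + 40*c + 15
(5) = -2*d^3 + d^2*(29 - 2*r) + d*(13*r - 122) - 18*r + 144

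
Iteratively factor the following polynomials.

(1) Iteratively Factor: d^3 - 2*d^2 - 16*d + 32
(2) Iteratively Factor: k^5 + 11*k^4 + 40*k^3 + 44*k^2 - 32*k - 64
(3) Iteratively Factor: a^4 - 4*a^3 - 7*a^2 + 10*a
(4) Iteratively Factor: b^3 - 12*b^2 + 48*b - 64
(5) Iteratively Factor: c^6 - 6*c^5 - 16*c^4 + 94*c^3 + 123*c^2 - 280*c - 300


(1) = (d - 4)*(d^2 + 2*d - 8) = (d - 4)*(d - 2)*(d + 4)
(2) = (k + 4)*(k^4 + 7*k^3 + 12*k^2 - 4*k - 16) = (k - 1)*(k + 4)*(k^3 + 8*k^2 + 20*k + 16) = (k - 1)*(k + 2)*(k + 4)*(k^2 + 6*k + 8) = (k - 1)*(k + 2)*(k + 4)^2*(k + 2)
(3) = (a - 5)*(a^3 + a^2 - 2*a) = (a - 5)*(a - 1)*(a^2 + 2*a) = (a - 5)*(a - 1)*(a + 2)*(a)
(4) = (b - 4)*(b^2 - 8*b + 16) = (b - 4)^2*(b - 4)
(5) = (c + 3)*(c^5 - 9*c^4 + 11*c^3 + 61*c^2 - 60*c - 100) = (c - 5)*(c + 3)*(c^4 - 4*c^3 - 9*c^2 + 16*c + 20) = (c - 5)*(c + 2)*(c + 3)*(c^3 - 6*c^2 + 3*c + 10) = (c - 5)*(c + 1)*(c + 2)*(c + 3)*(c^2 - 7*c + 10) = (c - 5)^2*(c + 1)*(c + 2)*(c + 3)*(c - 2)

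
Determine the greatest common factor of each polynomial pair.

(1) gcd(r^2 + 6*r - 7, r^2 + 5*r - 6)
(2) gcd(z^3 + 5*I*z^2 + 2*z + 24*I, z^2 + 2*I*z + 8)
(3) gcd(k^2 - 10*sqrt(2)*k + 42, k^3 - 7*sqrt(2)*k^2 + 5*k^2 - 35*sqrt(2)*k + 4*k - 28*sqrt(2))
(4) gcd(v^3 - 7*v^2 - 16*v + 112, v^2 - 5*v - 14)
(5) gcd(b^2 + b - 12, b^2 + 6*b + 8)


(1) = gcd((r - 1)*(r + 7), (r - 1)*(r + 6)) = r - 1
(2) = z^2 + 2*I*z + 8
(3) = k - 7*sqrt(2)
(4) = v - 7
(5) = gcd((b - 3)*(b + 4), (b + 2)*(b + 4)) = b + 4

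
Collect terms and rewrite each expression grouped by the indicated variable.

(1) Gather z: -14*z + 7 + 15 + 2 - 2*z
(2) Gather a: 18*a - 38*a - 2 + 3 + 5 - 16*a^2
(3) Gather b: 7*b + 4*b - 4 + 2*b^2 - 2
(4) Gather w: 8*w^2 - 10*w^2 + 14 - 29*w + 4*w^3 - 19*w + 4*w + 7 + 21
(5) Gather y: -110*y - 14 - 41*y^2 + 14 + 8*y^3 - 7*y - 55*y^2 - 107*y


(1) = 24 - 16*z
(2) = -16*a^2 - 20*a + 6
(3) = 2*b^2 + 11*b - 6
(4) = 4*w^3 - 2*w^2 - 44*w + 42
(5) = 8*y^3 - 96*y^2 - 224*y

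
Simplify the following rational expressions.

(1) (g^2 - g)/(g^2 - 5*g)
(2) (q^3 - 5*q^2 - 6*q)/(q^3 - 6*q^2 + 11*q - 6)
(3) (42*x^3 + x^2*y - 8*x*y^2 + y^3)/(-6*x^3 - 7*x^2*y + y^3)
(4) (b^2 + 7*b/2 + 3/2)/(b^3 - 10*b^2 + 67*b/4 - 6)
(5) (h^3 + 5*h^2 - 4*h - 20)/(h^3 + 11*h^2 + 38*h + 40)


(1) = (g - 1)/(g - 5)
(2) = (q^3 - 5*q^2 - 6*q)/(q^3 - 6*q^2 + 11*q - 6)
(3) = (-7*x + y)/(x + y)
(4) = (4*b^2 + 14*b + 6)/(4*b^3 - 40*b^2 + 67*b - 24)
(5) = (h - 2)/(h + 4)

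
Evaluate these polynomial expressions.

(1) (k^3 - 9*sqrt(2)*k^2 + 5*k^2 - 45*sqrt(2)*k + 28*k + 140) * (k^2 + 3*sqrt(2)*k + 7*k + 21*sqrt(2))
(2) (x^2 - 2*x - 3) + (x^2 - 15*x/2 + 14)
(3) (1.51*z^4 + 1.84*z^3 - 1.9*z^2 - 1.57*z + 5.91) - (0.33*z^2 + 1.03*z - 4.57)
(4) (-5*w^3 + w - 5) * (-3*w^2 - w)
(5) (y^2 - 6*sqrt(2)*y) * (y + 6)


(1) = k^5 - 6*sqrt(2)*k^4 + 12*k^4 - 72*sqrt(2)*k^3 + 9*k^3 - 312*k^2 - 126*sqrt(2)*k^2 - 910*k + 1008*sqrt(2)*k + 2940*sqrt(2)
(2) = 2*x^2 - 19*x/2 + 11
(3) = 1.51*z^4 + 1.84*z^3 - 2.23*z^2 - 2.6*z + 10.48
(4) = 15*w^5 + 5*w^4 - 3*w^3 + 14*w^2 + 5*w
(5) = y^3 - 6*sqrt(2)*y^2 + 6*y^2 - 36*sqrt(2)*y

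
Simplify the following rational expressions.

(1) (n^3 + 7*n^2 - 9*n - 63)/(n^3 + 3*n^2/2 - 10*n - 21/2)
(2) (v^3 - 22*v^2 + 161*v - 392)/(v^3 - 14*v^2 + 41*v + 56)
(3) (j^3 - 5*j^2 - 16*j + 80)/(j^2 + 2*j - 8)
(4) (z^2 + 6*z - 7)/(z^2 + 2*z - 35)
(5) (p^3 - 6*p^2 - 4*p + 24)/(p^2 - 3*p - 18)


(1) = (2*n^2 + 20*n + 42)/(2*n^2 + 9*n + 7)
(2) = (v - 7)/(v + 1)
(3) = (j^2 - 9*j + 20)/(j - 2)
(4) = (z - 1)/(z - 5)
(5) = (p^2 - 4)/(p + 3)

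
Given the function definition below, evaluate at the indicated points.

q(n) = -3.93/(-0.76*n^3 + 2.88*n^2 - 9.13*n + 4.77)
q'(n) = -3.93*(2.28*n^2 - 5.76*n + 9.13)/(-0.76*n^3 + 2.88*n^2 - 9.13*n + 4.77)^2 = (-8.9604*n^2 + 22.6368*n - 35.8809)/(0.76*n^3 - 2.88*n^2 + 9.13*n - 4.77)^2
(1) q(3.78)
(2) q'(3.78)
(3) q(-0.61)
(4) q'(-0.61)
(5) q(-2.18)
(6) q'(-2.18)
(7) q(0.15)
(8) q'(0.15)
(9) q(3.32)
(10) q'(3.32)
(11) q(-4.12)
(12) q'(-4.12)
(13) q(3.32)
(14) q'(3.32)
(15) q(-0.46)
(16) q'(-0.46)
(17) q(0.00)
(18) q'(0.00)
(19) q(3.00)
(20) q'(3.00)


(1) = 0.13
(2) = -0.09
(3) = -0.34
(4) = -0.40
(5) = -0.09
(6) = -0.06
(7) = -1.13
(8) = -2.73
(9) = 0.18
(10) = -0.13
(11) = -0.03
(12) = -0.01
(13) = 0.18
(14) = -0.13
(15) = -0.41
(16) = -0.52
(17) = -0.82
(18) = -1.58
(19) = 0.23
(20) = -0.16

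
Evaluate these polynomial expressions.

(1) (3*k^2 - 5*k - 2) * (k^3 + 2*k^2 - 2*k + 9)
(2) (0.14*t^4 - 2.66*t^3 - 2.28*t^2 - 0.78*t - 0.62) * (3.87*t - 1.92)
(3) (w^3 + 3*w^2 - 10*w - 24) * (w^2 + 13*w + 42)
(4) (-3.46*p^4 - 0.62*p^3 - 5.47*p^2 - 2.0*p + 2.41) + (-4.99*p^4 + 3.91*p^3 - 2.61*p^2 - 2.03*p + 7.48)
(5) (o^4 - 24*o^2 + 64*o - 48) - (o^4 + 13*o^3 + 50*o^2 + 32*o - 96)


(1) = 3*k^5 + k^4 - 18*k^3 + 33*k^2 - 41*k - 18
(2) = 0.5418*t^5 - 10.563*t^4 - 3.7164*t^3 + 1.359*t^2 - 0.9018*t + 1.1904
(3) = w^5 + 16*w^4 + 71*w^3 - 28*w^2 - 732*w - 1008
(4) = -8.45*p^4 + 3.29*p^3 - 8.08*p^2 - 4.03*p + 9.89
(5) = -13*o^3 - 74*o^2 + 32*o + 48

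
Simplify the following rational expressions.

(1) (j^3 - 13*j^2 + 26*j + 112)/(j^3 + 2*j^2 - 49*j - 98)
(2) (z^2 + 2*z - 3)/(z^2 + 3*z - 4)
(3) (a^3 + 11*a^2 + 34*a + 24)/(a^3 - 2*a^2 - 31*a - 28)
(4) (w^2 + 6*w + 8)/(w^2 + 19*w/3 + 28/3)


(1) = (j - 8)/(j + 7)
(2) = (z + 3)/(z + 4)
(3) = (a + 6)/(a - 7)
(4) = (3*w + 6)/(3*w + 7)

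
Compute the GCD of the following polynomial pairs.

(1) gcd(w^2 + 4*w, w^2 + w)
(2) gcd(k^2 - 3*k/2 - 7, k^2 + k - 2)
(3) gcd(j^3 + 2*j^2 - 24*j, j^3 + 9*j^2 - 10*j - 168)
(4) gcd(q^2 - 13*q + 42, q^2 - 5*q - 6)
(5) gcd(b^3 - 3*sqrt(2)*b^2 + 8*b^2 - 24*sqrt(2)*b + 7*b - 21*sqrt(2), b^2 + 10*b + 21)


(1) = gcd(w*(w + 4), w*(w + 1)) = w
(2) = k + 2
(3) = gcd(j*(j - 4)*(j + 6), (j - 4)*(j + 6)*(j + 7)) = j^2 + 2*j - 24
(4) = q - 6
(5) = gcd((b + 1)*(b + 7)*(b - 3*sqrt(2)), (b + 3)*(b + 7)) = b + 7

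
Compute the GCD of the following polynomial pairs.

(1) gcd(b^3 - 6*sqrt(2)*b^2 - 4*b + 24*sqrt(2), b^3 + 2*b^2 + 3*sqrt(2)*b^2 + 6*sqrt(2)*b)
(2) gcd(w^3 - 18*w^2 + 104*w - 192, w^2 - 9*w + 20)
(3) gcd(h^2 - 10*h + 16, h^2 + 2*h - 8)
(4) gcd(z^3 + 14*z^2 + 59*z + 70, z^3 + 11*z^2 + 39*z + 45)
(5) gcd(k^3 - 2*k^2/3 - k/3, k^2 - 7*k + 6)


(1) = b + 2
(2) = gcd((w - 8)*(w - 6)*(w - 4), (w - 5)*(w - 4)) = w - 4
(3) = gcd((h - 8)*(h - 2), (h - 2)*(h + 4)) = h - 2
(4) = gcd((z + 2)*(z + 5)*(z + 7), (z + 3)^2*(z + 5)) = z + 5
(5) = k - 1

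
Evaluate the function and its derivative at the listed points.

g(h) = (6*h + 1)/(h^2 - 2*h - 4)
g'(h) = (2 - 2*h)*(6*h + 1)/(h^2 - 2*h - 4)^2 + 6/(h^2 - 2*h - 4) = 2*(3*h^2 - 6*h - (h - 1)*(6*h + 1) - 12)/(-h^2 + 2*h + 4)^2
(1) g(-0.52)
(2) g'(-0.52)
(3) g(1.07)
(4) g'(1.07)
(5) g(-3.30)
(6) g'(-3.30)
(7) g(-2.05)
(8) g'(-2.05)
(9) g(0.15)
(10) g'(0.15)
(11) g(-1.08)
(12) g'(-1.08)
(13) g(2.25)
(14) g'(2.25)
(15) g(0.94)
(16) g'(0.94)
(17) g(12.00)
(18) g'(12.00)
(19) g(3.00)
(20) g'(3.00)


(1) = 0.79
(2) = -3.12
(3) = -1.49
(4) = -1.24
(5) = -1.39
(6) = -0.44
(7) = -2.63
(8) = -2.33
(9) = -0.44
(10) = -1.23
(11) = 8.14
(12) = -59.15
(13) = -4.22
(14) = -4.81
(15) = -1.33
(16) = -1.17
(17) = 0.63
(18) = -0.07
(19) = -19.00
(20) = -82.00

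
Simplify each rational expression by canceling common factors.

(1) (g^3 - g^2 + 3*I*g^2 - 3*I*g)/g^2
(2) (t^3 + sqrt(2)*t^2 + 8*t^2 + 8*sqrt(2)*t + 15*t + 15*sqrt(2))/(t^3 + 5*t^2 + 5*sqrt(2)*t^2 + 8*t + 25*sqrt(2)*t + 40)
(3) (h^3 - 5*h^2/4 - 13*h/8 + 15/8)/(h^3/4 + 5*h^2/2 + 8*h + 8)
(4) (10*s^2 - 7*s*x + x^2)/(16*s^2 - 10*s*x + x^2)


(1) = (g^2 + g*(-1 + 3*I) - 3*I)/g
(2) = (t + 3)/(t + 4*sqrt(2))
(3) = (8*h^3 - 10*h^2 - 13*h + 15)/(2*h^3 + 20*h^2 + 64*h + 64)
(4) = (-5*s + x)/(-8*s + x)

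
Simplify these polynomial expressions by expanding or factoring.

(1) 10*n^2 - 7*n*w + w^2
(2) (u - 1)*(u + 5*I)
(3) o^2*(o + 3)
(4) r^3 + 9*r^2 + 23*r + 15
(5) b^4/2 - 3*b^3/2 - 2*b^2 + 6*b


(1) = (-5*n + w)*(-2*n + w)
(2) = u^2 - u + 5*I*u - 5*I
(3) = o^3 + 3*o^2
(4) = (r + 1)*(r + 3)*(r + 5)
(5) = b*(b/2 + 1)*(b - 3)*(b - 2)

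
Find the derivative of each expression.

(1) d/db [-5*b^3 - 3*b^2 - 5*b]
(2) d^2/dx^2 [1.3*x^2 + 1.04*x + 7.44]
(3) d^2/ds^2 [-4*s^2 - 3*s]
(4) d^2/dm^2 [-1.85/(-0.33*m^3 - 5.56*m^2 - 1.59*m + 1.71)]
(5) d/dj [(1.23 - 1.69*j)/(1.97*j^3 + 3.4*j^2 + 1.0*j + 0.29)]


(1) = -15*b^2 - 6*b - 5
(2) = 2.60000000000000
(3) = -8
(4) = (-(3.663*m + 20.572)*(0.33*m^3 + 5.56*m^2 + 1.59*m - 1.71) + 1.85*(0.99*m^2 + 11.12*m + 1.59)*(1.98*m^2 + 22.24*m + 3.18))/(0.33*m^3 + 5.56*m^2 + 1.59*m - 1.71)^3
(5) = (6.6586*j^3 - 1.5233*j^2 - 8.364*j - 1.7201)/(3.8809*j^6 + 13.396*j^5 + 15.5*j^4 + 7.9426*j^3 + 2.972*j^2 + 0.58*j + 0.0841)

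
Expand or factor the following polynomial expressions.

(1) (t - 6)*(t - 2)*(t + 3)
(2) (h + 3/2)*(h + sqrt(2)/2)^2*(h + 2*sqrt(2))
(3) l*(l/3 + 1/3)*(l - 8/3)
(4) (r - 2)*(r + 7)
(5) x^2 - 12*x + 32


(1) = t^3 - 5*t^2 - 12*t + 36
(2) = h^4 + 3*h^3/2 + 3*sqrt(2)*h^3 + 9*h^2/2 + 9*sqrt(2)*h^2/2 + sqrt(2)*h + 27*h/4 + 3*sqrt(2)/2
(3) = l^3/3 - 5*l^2/9 - 8*l/9
(4) = r^2 + 5*r - 14
(5) = (x - 8)*(x - 4)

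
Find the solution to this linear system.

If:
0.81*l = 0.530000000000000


Then:
l = 0.65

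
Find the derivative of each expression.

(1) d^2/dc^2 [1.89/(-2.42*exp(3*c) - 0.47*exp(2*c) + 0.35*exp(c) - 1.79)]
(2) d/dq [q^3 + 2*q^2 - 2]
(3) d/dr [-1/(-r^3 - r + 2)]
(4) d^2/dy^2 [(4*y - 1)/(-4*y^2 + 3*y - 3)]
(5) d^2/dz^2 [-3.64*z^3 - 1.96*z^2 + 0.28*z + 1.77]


(1) = (-1.89*(7.26*exp(2*c) + 0.94*exp(c) - 0.35)*(14.52*exp(2*c) + 1.88*exp(c) - 0.7)*exp(c) + (41.1642*exp(2*c) + 3.5532*exp(c) - 0.6615)*(2.42*exp(3*c) + 0.47*exp(2*c) - 0.35*exp(c) + 1.79))*exp(c)/(2.42*exp(3*c) + 0.47*exp(2*c) - 0.35*exp(c) + 1.79)^3
(2) = q*(3*q + 4)
(3) = (-3*r^2 - 1)/(r^3 + r - 2)^2
(4) = 2*(16*(3*y - 1)*(4*y^2 - 3*y + 3) - (4*y - 1)*(8*y - 3)^2)/(4*y^2 - 3*y + 3)^3
(5) = -21.84*z - 3.92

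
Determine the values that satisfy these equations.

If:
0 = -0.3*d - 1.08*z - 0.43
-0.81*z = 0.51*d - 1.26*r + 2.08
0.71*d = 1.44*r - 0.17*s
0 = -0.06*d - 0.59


Then:
d = -9.83
r = -0.83
s = 34.04
z = 2.33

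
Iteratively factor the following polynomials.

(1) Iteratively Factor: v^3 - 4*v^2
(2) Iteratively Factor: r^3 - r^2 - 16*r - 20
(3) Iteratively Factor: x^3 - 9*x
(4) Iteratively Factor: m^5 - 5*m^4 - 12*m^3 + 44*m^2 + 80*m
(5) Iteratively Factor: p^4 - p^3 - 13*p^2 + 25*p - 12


(1) = (v - 4)*(v^2) = v*(v - 4)*(v)
(2) = (r + 2)*(r^2 - 3*r - 10) = (r + 2)^2*(r - 5)
(3) = (x + 3)*(x^2 - 3*x) = (x - 3)*(x + 3)*(x)
(4) = (m + 2)*(m^4 - 7*m^3 + 2*m^2 + 40*m) = (m + 2)^2*(m^3 - 9*m^2 + 20*m) = (m - 4)*(m + 2)^2*(m^2 - 5*m) = (m - 5)*(m - 4)*(m + 2)^2*(m)
(5) = (p + 4)*(p^3 - 5*p^2 + 7*p - 3) = (p - 3)*(p + 4)*(p^2 - 2*p + 1) = (p - 3)*(p - 1)*(p + 4)*(p - 1)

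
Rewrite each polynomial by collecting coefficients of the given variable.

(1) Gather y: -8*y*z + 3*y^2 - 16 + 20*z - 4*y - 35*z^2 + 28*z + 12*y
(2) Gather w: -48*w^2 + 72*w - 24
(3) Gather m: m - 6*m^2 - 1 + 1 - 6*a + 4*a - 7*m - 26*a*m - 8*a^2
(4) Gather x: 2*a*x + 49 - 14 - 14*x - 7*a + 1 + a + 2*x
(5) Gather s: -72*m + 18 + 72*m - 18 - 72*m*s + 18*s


(1) = 3*y^2 + y*(8 - 8*z) - 35*z^2 + 48*z - 16
(2) = -48*w^2 + 72*w - 24
(3) = -8*a^2 - 2*a - 6*m^2 + m*(-26*a - 6)
(4) = -6*a + x*(2*a - 12) + 36
(5) = s*(18 - 72*m)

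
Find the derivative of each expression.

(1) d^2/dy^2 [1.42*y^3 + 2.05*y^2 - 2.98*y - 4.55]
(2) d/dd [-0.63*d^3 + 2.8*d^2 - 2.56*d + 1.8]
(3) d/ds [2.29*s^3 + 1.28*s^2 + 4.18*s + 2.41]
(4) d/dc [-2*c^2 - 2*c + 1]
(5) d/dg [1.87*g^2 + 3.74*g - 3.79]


(1) = 8.52*y + 4.1
(2) = -1.89*d^2 + 5.6*d - 2.56
(3) = 6.87*s^2 + 2.56*s + 4.18
(4) = -4*c - 2
(5) = 3.74*g + 3.74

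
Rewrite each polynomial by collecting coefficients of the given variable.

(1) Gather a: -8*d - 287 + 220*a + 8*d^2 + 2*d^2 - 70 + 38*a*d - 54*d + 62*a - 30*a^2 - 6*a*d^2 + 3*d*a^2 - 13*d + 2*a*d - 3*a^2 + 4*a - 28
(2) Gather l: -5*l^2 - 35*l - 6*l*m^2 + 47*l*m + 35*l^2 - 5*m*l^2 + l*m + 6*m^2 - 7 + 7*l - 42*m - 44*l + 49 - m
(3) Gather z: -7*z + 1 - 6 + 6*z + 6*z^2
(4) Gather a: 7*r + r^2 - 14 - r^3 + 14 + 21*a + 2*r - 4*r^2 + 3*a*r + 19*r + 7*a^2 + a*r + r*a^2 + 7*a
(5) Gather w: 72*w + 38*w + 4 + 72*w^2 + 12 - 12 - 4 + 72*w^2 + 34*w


(1) = a^2*(3*d - 33) + a*(-6*d^2 + 40*d + 286) + 10*d^2 - 75*d - 385
(2) = l^2*(30 - 5*m) + l*(-6*m^2 + 48*m - 72) + 6*m^2 - 43*m + 42
(3) = 6*z^2 - z - 5
(4) = a^2*(r + 7) + a*(4*r + 28) - r^3 - 3*r^2 + 28*r
(5) = 144*w^2 + 144*w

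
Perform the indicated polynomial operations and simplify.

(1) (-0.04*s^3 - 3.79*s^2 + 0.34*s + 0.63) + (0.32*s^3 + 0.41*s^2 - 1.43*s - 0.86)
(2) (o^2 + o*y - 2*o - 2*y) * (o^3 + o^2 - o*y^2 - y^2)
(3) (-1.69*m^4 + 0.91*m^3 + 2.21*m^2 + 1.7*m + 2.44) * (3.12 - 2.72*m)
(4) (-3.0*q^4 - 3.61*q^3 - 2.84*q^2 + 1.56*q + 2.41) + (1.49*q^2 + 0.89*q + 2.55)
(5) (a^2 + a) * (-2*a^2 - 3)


(1) = 0.28*s^3 - 3.38*s^2 - 1.09*s - 0.23
(2) = o^5 + o^4*y - o^4 - o^3*y^2 - o^3*y - 2*o^3 - o^2*y^3 + o^2*y^2 - 2*o^2*y + o*y^3 + 2*o*y^2 + 2*y^3
(3) = 4.5968*m^5 - 7.748*m^4 - 3.172*m^3 + 2.2712*m^2 - 1.3328*m + 7.6128
(4) = -3.0*q^4 - 3.61*q^3 - 1.35*q^2 + 2.45*q + 4.96
(5) = -2*a^4 - 2*a^3 - 3*a^2 - 3*a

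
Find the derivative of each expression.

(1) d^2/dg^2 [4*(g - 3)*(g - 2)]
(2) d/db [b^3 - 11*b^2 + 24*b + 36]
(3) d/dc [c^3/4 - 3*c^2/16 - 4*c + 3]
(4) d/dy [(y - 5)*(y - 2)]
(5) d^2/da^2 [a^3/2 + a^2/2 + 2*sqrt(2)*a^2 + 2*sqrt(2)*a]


(1) = 8
(2) = 3*b^2 - 22*b + 24
(3) = 3*c^2/4 - 3*c/8 - 4
(4) = 2*y - 7
(5) = 3*a + 1 + 4*sqrt(2)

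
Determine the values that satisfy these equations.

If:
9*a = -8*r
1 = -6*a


Then:
a = -1/6
r = 3/16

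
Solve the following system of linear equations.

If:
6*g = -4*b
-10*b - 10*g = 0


Then:
b = 0
g = 0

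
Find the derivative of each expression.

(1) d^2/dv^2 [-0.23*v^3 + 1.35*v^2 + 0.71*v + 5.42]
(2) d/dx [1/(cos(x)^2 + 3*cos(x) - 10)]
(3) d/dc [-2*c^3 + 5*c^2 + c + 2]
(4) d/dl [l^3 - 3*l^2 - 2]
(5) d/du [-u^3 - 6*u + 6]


(1) = 2.7 - 1.38*v
(2) = (2*cos(x) + 3)*sin(x)/(cos(x)^2 + 3*cos(x) - 10)^2
(3) = -6*c^2 + 10*c + 1
(4) = 3*l*(l - 2)
(5) = -3*u^2 - 6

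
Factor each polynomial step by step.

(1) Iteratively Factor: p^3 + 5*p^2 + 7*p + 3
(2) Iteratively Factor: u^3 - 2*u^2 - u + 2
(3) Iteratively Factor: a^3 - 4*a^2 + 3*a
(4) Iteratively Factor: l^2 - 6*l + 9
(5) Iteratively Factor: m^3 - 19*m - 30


(1) = (p + 3)*(p^2 + 2*p + 1) = (p + 1)*(p + 3)*(p + 1)
(2) = (u - 2)*(u^2 - 1) = (u - 2)*(u - 1)*(u + 1)
(3) = (a - 3)*(a^2 - a) = (a - 3)*(a - 1)*(a)
(4) = (l - 3)*(l - 3)
(5) = (m + 2)*(m^2 - 2*m - 15) = (m + 2)*(m + 3)*(m - 5)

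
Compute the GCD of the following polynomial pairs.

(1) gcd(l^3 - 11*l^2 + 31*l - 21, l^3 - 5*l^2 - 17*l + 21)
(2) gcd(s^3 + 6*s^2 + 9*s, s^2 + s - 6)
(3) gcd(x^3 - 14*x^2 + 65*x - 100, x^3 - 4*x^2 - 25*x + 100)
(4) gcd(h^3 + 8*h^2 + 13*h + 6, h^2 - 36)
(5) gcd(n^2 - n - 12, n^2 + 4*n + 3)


(1) = l^2 - 8*l + 7
(2) = gcd(s*(s + 3)^2, (s - 2)*(s + 3)) = s + 3
(3) = x^2 - 9*x + 20
(4) = gcd((h + 1)^2*(h + 6), (h - 6)*(h + 6)) = h + 6
(5) = gcd((n - 4)*(n + 3), (n + 1)*(n + 3)) = n + 3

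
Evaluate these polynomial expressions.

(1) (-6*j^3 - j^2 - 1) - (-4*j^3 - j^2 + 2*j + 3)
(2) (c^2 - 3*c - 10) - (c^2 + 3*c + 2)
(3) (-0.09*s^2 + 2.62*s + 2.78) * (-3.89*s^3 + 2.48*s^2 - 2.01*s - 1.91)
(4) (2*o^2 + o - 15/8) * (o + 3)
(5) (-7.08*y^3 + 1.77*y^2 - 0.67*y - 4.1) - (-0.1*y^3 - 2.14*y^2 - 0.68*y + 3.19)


(1) = -2*j^3 - 2*j - 4
(2) = -6*c - 12
(3) = 0.3501*s^5 - 10.415*s^4 - 4.1357*s^3 + 1.8001*s^2 - 10.592*s - 5.3098
(4) = 2*o^3 + 7*o^2 + 9*o/8 - 45/8
(5) = -6.98*y^3 + 3.91*y^2 + 0.01*y - 7.29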